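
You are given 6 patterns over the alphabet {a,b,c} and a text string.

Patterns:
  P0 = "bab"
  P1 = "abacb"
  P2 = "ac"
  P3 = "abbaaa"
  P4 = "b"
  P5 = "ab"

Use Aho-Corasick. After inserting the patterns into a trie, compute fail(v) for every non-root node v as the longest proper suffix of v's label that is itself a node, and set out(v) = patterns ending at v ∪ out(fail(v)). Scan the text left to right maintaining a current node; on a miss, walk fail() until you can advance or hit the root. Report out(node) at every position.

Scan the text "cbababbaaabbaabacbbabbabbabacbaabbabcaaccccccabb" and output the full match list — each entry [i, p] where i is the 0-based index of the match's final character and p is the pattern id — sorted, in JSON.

Build automaton:
Trie (insert patterns):
  n0 'ε': a→4 b→1
  n1 'b': a→2  ←P4
  n2 'ba': b→3
  n3 'bab': ·  ←P0
  n4 'a': b→5 c→9
  n5 'ab': a→6 b→10  ←P5
  n6 'aba': c→7
  n7 'abac': b→8
  n8 'abacb': ·  ←P1
  n9 'ac': ·  ←P2
  n10 'abb': a→11
  n11 'abba': a→12
  n12 'abbaa': a→13
  n13 'abbaaa': ·  ←P3

BFS fail/out derivation:
  n1('b'): parent n0 fail=0; on 'b' 0 → fail=0;  out {4}∪∅={4}
  n4('a'): parent n0 fail=0; on 'a' 0 → fail=0;  out ∅∪∅=∅
  n2('ba'): parent n1 fail=0; on 'a' 0 → fail=4;  out ∅∪∅=∅
  n5('ab'): parent n4 fail=0; on 'b' 0 → fail=1;  out {5}∪{4}={4,5}
  n9('ac'): parent n4 fail=0; on 'c' 0 → fail=0;  out {2}∪∅={2}
  n3('bab'): parent n2 fail=4; on 'b' 4 → fail=5;  out {0}∪{4,5}={0,4,5}
  n6('aba'): parent n5 fail=1; on 'a' 1 → fail=2;  out ∅∪∅=∅
  n10('abb'): parent n5 fail=1; on 'b' 1→0 → fail=1;  out ∅∪{4}={4}
  n7('abac'): parent n6 fail=2; on 'c' 2→4 → fail=9;  out ∅∪{2}={2}
  n11('abba'): parent n10 fail=1; on 'a' 1 → fail=2;  out ∅∪∅=∅
  n8('abacb'): parent n7 fail=9; on 'b' 9→0 → fail=1;  out {1}∪{4}={1,4}
  n12('abbaa'): parent n11 fail=2; on 'a' 2→4→0 → fail=4;  out ∅∪∅=∅
  n13('abbaaa'): parent n12 fail=4; on 'a' 4→0 → fail=4;  out {3}∪∅={3}

Text stream:
i=0 'c': node 0→0
i=1 'b': node 0→1  → match P4@[1:1]
i=2 'a': node 1→2
i=3 'b': node 2→3  → match P0@[1:3],P4@[3:3],P5@[2:3]
i=4 'a': node 3→6 (fail-walked)
i=5 'b': node 6→3 (fail-walked)  → match P0@[3:5],P4@[5:5],P5@[4:5]
i=6 'b': node 3→10 (fail-walked)  → match P4@[6:6]
i=7 'a': node 10→11
i=8 'a': node 11→12
i=9 'a': node 12→13  → match P3@[4:9]
i=10 'b': node 13→5 (fail-walked)  → match P4@[10:10],P5@[9:10]
i=11 'b': node 5→10  → match P4@[11:11]
i=12 'a': node 10→11
i=13 'a': node 11→12
i=14 'b': node 12→5 (fail-walked)  → match P4@[14:14],P5@[13:14]
i=15 'a': node 5→6
i=16 'c': node 6→7  → match P2@[15:16]
i=17 'b': node 7→8  → match P1@[13:17],P4@[17:17]
i=18 'b': node 8→1 (fail-walked)  → match P4@[18:18]
i=19 'a': node 1→2
i=20 'b': node 2→3  → match P0@[18:20],P4@[20:20],P5@[19:20]
i=21 'b': node 3→10 (fail-walked)  → match P4@[21:21]
i=22 'a': node 10→11
i=23 'b': node 11→3 (fail-walked)  → match P0@[21:23],P4@[23:23],P5@[22:23]
i=24 'b': node 3→10 (fail-walked)  → match P4@[24:24]
i=25 'a': node 10→11
i=26 'b': node 11→3 (fail-walked)  → match P0@[24:26],P4@[26:26],P5@[25:26]
i=27 'a': node 3→6 (fail-walked)
i=28 'c': node 6→7  → match P2@[27:28]
i=29 'b': node 7→8  → match P1@[25:29],P4@[29:29]
i=30 'a': node 8→2 (fail-walked)
i=31 'a': node 2→4 (fail-walked)
i=32 'b': node 4→5  → match P4@[32:32],P5@[31:32]
i=33 'b': node 5→10  → match P4@[33:33]
i=34 'a': node 10→11
i=35 'b': node 11→3 (fail-walked)  → match P0@[33:35],P4@[35:35],P5@[34:35]
i=36 'c': node 3→0 (fail-walked)
i=37 'a': node 0→4
i=38 'a': node 4→4 (fail-walked)
i=39 'c': node 4→9  → match P2@[38:39]
i=40 'c': node 9→0 (fail-walked)
i=41 'c': node 0→0
i=42 'c': node 0→0
i=43 'c': node 0→0
i=44 'c': node 0→0
i=45 'a': node 0→4
i=46 'b': node 4→5  → match P4@[46:46],P5@[45:46]
i=47 'b': node 5→10  → match P4@[47:47]

Result: [[1,4],[3,0],[3,4],[3,5],[5,0],[5,4],[5,5],[6,4],[9,3],[10,4],[10,5],[11,4],[14,4],[14,5],[16,2],[17,1],[17,4],[18,4],[20,0],[20,4],[20,5],[21,4],[23,0],[23,4],[23,5],[24,4],[26,0],[26,4],[26,5],[28,2],[29,1],[29,4],[32,4],[32,5],[33,4],[35,0],[35,4],[35,5],[39,2],[46,4],[46,5],[47,4]]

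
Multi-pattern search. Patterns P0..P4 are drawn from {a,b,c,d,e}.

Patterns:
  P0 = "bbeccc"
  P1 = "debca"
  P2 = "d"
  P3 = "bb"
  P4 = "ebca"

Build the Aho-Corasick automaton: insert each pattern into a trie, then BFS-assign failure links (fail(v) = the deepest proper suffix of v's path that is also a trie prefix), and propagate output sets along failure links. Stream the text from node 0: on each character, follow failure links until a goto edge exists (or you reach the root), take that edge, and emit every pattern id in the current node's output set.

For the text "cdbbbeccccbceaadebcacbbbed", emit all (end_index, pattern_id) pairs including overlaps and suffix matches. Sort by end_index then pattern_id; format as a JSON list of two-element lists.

Build automaton:
Trie nodes:
  n0 'ε': b→1 d→7 e→12
  n1 'b': b→2
  n2 'bb': e→3  [P3 ends]
  n3 'bbe': c→4
  n4 'bbec': c→5
  n5 'bbecc': c→6
  n6 'bbeccc': ·  [P0 ends]
  n7 'd': e→8  [P2 ends]
  n8 'de': b→9
  n9 'deb': c→10
  n10 'debc': a→11
  n11 'debca': ·  [P1 ends]
  n12 'e': b→13
  n13 'eb': c→14
  n14 'ebc': a→15
  n15 'ebca': ·  [P4 ends]

Failure links (BFS by depth):
  n1('b'): parent n0 fail=0; on 'b' 0 → fail=0;  out ∅∪∅=∅
  n7('d'): parent n0 fail=0; on 'd' 0 → fail=0;  out {2}∪∅={2}
  n12('e'): parent n0 fail=0; on 'e' 0 → fail=0;  out ∅∪∅=∅
  n2('bb'): parent n1 fail=0; on 'b' 0 → fail=1;  out {3}∪∅={3}
  n8('de'): parent n7 fail=0; on 'e' 0 → fail=12;  out ∅∪∅=∅
  n13('eb'): parent n12 fail=0; on 'b' 0 → fail=1;  out ∅∪∅=∅
  n3('bbe'): parent n2 fail=1; on 'e' 1→0 → fail=12;  out ∅∪∅=∅
  n9('deb'): parent n8 fail=12; on 'b' 12 → fail=13;  out ∅∪∅=∅
  n14('ebc'): parent n13 fail=1; on 'c' 1→0 → fail=0;  out ∅∪∅=∅
  n4('bbec'): parent n3 fail=12; on 'c' 12→0 → fail=0;  out ∅∪∅=∅
  n10('debc'): parent n9 fail=13; on 'c' 13 → fail=14;  out ∅∪∅=∅
  n15('ebca'): parent n14 fail=0; on 'a' 0 → fail=0;  out {4}∪∅={4}
  n5('bbecc'): parent n4 fail=0; on 'c' 0 → fail=0;  out ∅∪∅=∅
  n11('debca'): parent n10 fail=14; on 'a' 14 → fail=15;  out {1}∪{4}={1,4}
  n6('bbeccc'): parent n5 fail=0; on 'c' 0 → fail=0;  out {0}∪∅={0}

Scan:
pos 0 'c': at 0
pos 1 'd': at 7  emit P2@[1:1]
pos 2 'b': at 1 (via fail)
pos 3 'b': at 2  emit P3@[2:3]
pos 4 'b': at 2 (via fail)  emit P3@[3:4]
pos 5 'e': at 3
pos 6 'c': at 4
pos 7 'c': at 5
pos 8 'c': at 6  emit P0@[3:8]
pos 9 'c': at 0 (via fail)
pos 10 'b': at 1
pos 11 'c': at 0 (via fail)
pos 12 'e': at 12
pos 13 'a': at 0 (via fail)
pos 14 'a': at 0
pos 15 'd': at 7  emit P2@[15:15]
pos 16 'e': at 8
pos 17 'b': at 9
pos 18 'c': at 10
pos 19 'a': at 11  emit P1@[15:19],P4@[16:19]
pos 20 'c': at 0 (via fail)
pos 21 'b': at 1
pos 22 'b': at 2  emit P3@[21:22]
pos 23 'b': at 2 (via fail)  emit P3@[22:23]
pos 24 'e': at 3
pos 25 'd': at 7 (via fail)  emit P2@[25:25]

Result: [[1,2],[3,3],[4,3],[8,0],[15,2],[19,1],[19,4],[22,3],[23,3],[25,2]]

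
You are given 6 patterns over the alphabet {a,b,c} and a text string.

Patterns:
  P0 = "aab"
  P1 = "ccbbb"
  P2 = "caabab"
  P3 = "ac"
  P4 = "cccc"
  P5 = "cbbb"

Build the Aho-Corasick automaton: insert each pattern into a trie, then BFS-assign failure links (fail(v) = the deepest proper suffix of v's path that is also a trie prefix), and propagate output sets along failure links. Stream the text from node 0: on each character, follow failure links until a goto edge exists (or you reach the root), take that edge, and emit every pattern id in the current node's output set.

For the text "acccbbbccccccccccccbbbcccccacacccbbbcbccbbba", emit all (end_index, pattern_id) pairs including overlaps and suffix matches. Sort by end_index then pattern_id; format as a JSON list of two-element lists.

Construct AC machine:
Trie nodes:
  0='ε' goto a→1 c→4
  1='a' goto a→2 c→14
  2='aa' goto b→3
  3='aab' goto ·  [P0 ends]
  4='c' goto a→9 b→17 c→5
  5='cc' goto b→6 c→15
  6='ccb' goto b→7
  7='ccbb' goto b→8
  8='ccbbb' goto ·  [P1 ends]
  9='ca' goto a→10
  10='caa' goto b→11
  11='caab' goto a→12
  12='caaba' goto b→13
  13='caabab' goto ·  [P2 ends]
  14='ac' goto ·  [P3 ends]
  15='ccc' goto c→16
  16='cccc' goto ·  [P4 ends]
  17='cb' goto b→18
  18='cbb' goto b→19
  19='cbbb' goto ·  [P5 ends]

BFS fail/out derivation:
  n1('a'): parent n0 fail=0; on 'a' 0 → fail=0;  out ∅∪∅=∅
  n4('c'): parent n0 fail=0; on 'c' 0 → fail=0;  out ∅∪∅=∅
  n2('aa'): parent n1 fail=0; on 'a' 0 → fail=1;  out ∅∪∅=∅
  n5('cc'): parent n4 fail=0; on 'c' 0 → fail=4;  out ∅∪∅=∅
  n9('ca'): parent n4 fail=0; on 'a' 0 → fail=1;  out ∅∪∅=∅
  n14('ac'): parent n1 fail=0; on 'c' 0 → fail=4;  out {3}∪∅={3}
  n17('cb'): parent n4 fail=0; on 'b' 0 → fail=0;  out ∅∪∅=∅
  n3('aab'): parent n2 fail=1; on 'b' 1→0 → fail=0;  out {0}∪∅={0}
  n6('ccb'): parent n5 fail=4; on 'b' 4 → fail=17;  out ∅∪∅=∅
  n10('caa'): parent n9 fail=1; on 'a' 1 → fail=2;  out ∅∪∅=∅
  n15('ccc'): parent n5 fail=4; on 'c' 4 → fail=5;  out ∅∪∅=∅
  n18('cbb'): parent n17 fail=0; on 'b' 0 → fail=0;  out ∅∪∅=∅
  n7('ccbb'): parent n6 fail=17; on 'b' 17 → fail=18;  out ∅∪∅=∅
  n11('caab'): parent n10 fail=2; on 'b' 2 → fail=3;  out ∅∪{0}={0}
  n16('cccc'): parent n15 fail=5; on 'c' 5 → fail=15;  out {4}∪∅={4}
  n19('cbbb'): parent n18 fail=0; on 'b' 0 → fail=0;  out {5}∪∅={5}
  n8('ccbbb'): parent n7 fail=18; on 'b' 18 → fail=19;  out {1}∪{5}={1,5}
  n12('caaba'): parent n11 fail=3; on 'a' 3→0 → fail=1;  out ∅∪∅=∅
  n13('caabab'): parent n12 fail=1; on 'b' 1→0 → fail=0;  out {2}∪∅={2}

Scan:
pos 0 'a': at 1
pos 1 'c': at 14  ** P3@[0:1]
pos 2 'c': at 5 (fail-walked)
pos 3 'c': at 15
pos 4 'b': at 6 (fail-walked)
pos 5 'b': at 7
pos 6 'b': at 8  ** P1@[2:6],P5@[3:6]
pos 7 'c': at 4 (fail-walked)
pos 8 'c': at 5
pos 9 'c': at 15
pos 10 'c': at 16  ** P4@[7:10]
pos 11 'c': at 16 (fail-walked)  ** P4@[8:11]
pos 12 'c': at 16 (fail-walked)  ** P4@[9:12]
pos 13 'c': at 16 (fail-walked)  ** P4@[10:13]
pos 14 'c': at 16 (fail-walked)  ** P4@[11:14]
pos 15 'c': at 16 (fail-walked)  ** P4@[12:15]
pos 16 'c': at 16 (fail-walked)  ** P4@[13:16]
pos 17 'c': at 16 (fail-walked)  ** P4@[14:17]
pos 18 'c': at 16 (fail-walked)  ** P4@[15:18]
pos 19 'b': at 6 (fail-walked)
pos 20 'b': at 7
pos 21 'b': at 8  ** P1@[17:21],P5@[18:21]
pos 22 'c': at 4 (fail-walked)
pos 23 'c': at 5
pos 24 'c': at 15
pos 25 'c': at 16  ** P4@[22:25]
pos 26 'c': at 16 (fail-walked)  ** P4@[23:26]
pos 27 'a': at 9 (fail-walked)
pos 28 'c': at 14 (fail-walked)  ** P3@[27:28]
pos 29 'a': at 9 (fail-walked)
pos 30 'c': at 14 (fail-walked)  ** P3@[29:30]
pos 31 'c': at 5 (fail-walked)
pos 32 'c': at 15
pos 33 'b': at 6 (fail-walked)
pos 34 'b': at 7
pos 35 'b': at 8  ** P1@[31:35],P5@[32:35]
pos 36 'c': at 4 (fail-walked)
pos 37 'b': at 17
pos 38 'c': at 4 (fail-walked)
pos 39 'c': at 5
pos 40 'b': at 6
pos 41 'b': at 7
pos 42 'b': at 8  ** P1@[38:42],P5@[39:42]
pos 43 'a': at 1 (fail-walked)

Result: [[1,3],[6,1],[6,5],[10,4],[11,4],[12,4],[13,4],[14,4],[15,4],[16,4],[17,4],[18,4],[21,1],[21,5],[25,4],[26,4],[28,3],[30,3],[35,1],[35,5],[42,1],[42,5]]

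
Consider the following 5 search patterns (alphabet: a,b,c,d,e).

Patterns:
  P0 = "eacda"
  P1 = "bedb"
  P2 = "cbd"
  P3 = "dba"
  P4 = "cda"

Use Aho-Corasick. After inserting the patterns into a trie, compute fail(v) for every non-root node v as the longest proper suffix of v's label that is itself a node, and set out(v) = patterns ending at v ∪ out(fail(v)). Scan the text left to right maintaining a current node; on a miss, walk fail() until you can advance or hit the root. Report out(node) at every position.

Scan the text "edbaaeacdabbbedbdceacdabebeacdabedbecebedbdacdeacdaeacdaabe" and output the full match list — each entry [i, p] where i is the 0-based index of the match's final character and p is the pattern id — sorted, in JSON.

Construct AC machine:
Trie (insert patterns):
  n0 'ε': b→6 c→10 d→13 e→1
  n1 'e': a→2
  n2 'ea': c→3
  n3 'eac': d→4
  n4 'eacd': a→5
  n5 'eacda': ·  [P0 ends]
  n6 'b': e→7
  n7 'be': d→8
  n8 'bed': b→9
  n9 'bedb': ·  [P1 ends]
  n10 'c': b→11 d→16
  n11 'cb': d→12
  n12 'cbd': ·  [P2 ends]
  n13 'd': b→14
  n14 'db': a→15
  n15 'dba': ·  [P3 ends]
  n16 'cd': a→17
  n17 'cda': ·  [P4 ends]

BFS fail/out derivation:
  n1('e'): parent n0 fail=0; on 'e' 0 → fail=0;  out ∅∪∅=∅
  n6('b'): parent n0 fail=0; on 'b' 0 → fail=0;  out ∅∪∅=∅
  n10('c'): parent n0 fail=0; on 'c' 0 → fail=0;  out ∅∪∅=∅
  n13('d'): parent n0 fail=0; on 'd' 0 → fail=0;  out ∅∪∅=∅
  n2('ea'): parent n1 fail=0; on 'a' 0 → fail=0;  out ∅∪∅=∅
  n7('be'): parent n6 fail=0; on 'e' 0 → fail=1;  out ∅∪∅=∅
  n11('cb'): parent n10 fail=0; on 'b' 0 → fail=6;  out ∅∪∅=∅
  n14('db'): parent n13 fail=0; on 'b' 0 → fail=6;  out ∅∪∅=∅
  n16('cd'): parent n10 fail=0; on 'd' 0 → fail=13;  out ∅∪∅=∅
  n3('eac'): parent n2 fail=0; on 'c' 0 → fail=10;  out ∅∪∅=∅
  n8('bed'): parent n7 fail=1; on 'd' 1→0 → fail=13;  out ∅∪∅=∅
  n12('cbd'): parent n11 fail=6; on 'd' 6→0 → fail=13;  out {2}∪∅={2}
  n15('dba'): parent n14 fail=6; on 'a' 6→0 → fail=0;  out {3}∪∅={3}
  n17('cda'): parent n16 fail=13; on 'a' 13→0 → fail=0;  out {4}∪∅={4}
  n4('eacd'): parent n3 fail=10; on 'd' 10 → fail=16;  out ∅∪∅=∅
  n9('bedb'): parent n8 fail=13; on 'b' 13 → fail=14;  out {1}∪∅={1}
  n5('eacda'): parent n4 fail=16; on 'a' 16 → fail=17;  out {0}∪{4}={0,4}

Text stream:
pos 0 'e': at 1
pos 1 'd': at 13 ·f
pos 2 'b': at 14
pos 3 'a': at 15  emit P3@[1:3]
pos 4 'a': at 0 ·f
pos 5 'e': at 1
pos 6 'a': at 2
pos 7 'c': at 3
pos 8 'd': at 4
pos 9 'a': at 5  emit P0@[5:9],P4@[7:9]
pos 10 'b': at 6 ·f
pos 11 'b': at 6 ·f
pos 12 'b': at 6 ·f
pos 13 'e': at 7
pos 14 'd': at 8
pos 15 'b': at 9  emit P1@[12:15]
pos 16 'd': at 13 ·f
pos 17 'c': at 10 ·f
pos 18 'e': at 1 ·f
pos 19 'a': at 2
pos 20 'c': at 3
pos 21 'd': at 4
pos 22 'a': at 5  emit P0@[18:22],P4@[20:22]
pos 23 'b': at 6 ·f
pos 24 'e': at 7
pos 25 'b': at 6 ·f
pos 26 'e': at 7
pos 27 'a': at 2 ·f
pos 28 'c': at 3
pos 29 'd': at 4
pos 30 'a': at 5  emit P0@[26:30],P4@[28:30]
pos 31 'b': at 6 ·f
pos 32 'e': at 7
pos 33 'd': at 8
pos 34 'b': at 9  emit P1@[31:34]
pos 35 'e': at 7 ·f
pos 36 'c': at 10 ·f
pos 37 'e': at 1 ·f
pos 38 'b': at 6 ·f
pos 39 'e': at 7
pos 40 'd': at 8
pos 41 'b': at 9  emit P1@[38:41]
pos 42 'd': at 13 ·f
pos 43 'a': at 0 ·f
pos 44 'c': at 10
pos 45 'd': at 16
pos 46 'e': at 1 ·f
pos 47 'a': at 2
pos 48 'c': at 3
pos 49 'd': at 4
pos 50 'a': at 5  emit P0@[46:50],P4@[48:50]
pos 51 'e': at 1 ·f
pos 52 'a': at 2
pos 53 'c': at 3
pos 54 'd': at 4
pos 55 'a': at 5  emit P0@[51:55],P4@[53:55]
pos 56 'a': at 0 ·f
pos 57 'b': at 6
pos 58 'e': at 7

All matches (sorted): [[3,3],[9,0],[9,4],[15,1],[22,0],[22,4],[30,0],[30,4],[34,1],[41,1],[50,0],[50,4],[55,0],[55,4]]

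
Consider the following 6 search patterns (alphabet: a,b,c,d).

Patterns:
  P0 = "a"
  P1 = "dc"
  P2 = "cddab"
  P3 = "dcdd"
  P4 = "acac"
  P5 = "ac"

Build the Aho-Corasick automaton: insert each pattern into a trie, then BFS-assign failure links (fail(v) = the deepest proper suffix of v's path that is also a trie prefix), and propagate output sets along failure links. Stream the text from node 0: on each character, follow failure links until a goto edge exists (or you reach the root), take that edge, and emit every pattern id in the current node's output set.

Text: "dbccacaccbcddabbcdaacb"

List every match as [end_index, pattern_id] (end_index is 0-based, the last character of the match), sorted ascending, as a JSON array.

Build automaton:
Trie nodes:
  0='ε' goto a→1 c→4 d→2
  1='a' goto c→11  ←P0
  2='d' goto c→3
  3='dc' goto d→9  ←P1
  4='c' goto d→5
  5='cd' goto d→6
  6='cdd' goto a→7
  7='cdda' goto b→8
  8='cddab' goto ·  ←P2
  9='dcd' goto d→10
  10='dcdd' goto ·  ←P3
  11='ac' goto a→12  ←P5
  12='aca' goto c→13
  13='acac' goto ·  ←P4

Failure links (BFS by depth):
  n1('a'): parent n0 fail=0; on 'a' 0 → fail=0;  out {0}∪∅={0}
  n2('d'): parent n0 fail=0; on 'd' 0 → fail=0;  out ∅∪∅=∅
  n4('c'): parent n0 fail=0; on 'c' 0 → fail=0;  out ∅∪∅=∅
  n3('dc'): parent n2 fail=0; on 'c' 0 → fail=4;  out {1}∪∅={1}
  n5('cd'): parent n4 fail=0; on 'd' 0 → fail=2;  out ∅∪∅=∅
  n11('ac'): parent n1 fail=0; on 'c' 0 → fail=4;  out {5}∪∅={5}
  n6('cdd'): parent n5 fail=2; on 'd' 2→0 → fail=2;  out ∅∪∅=∅
  n9('dcd'): parent n3 fail=4; on 'd' 4 → fail=5;  out ∅∪∅=∅
  n12('aca'): parent n11 fail=4; on 'a' 4→0 → fail=1;  out ∅∪{0}={0}
  n7('cdda'): parent n6 fail=2; on 'a' 2→0 → fail=1;  out ∅∪{0}={0}
  n10('dcdd'): parent n9 fail=5; on 'd' 5 → fail=6;  out {3}∪∅={3}
  n13('acac'): parent n12 fail=1; on 'c' 1 → fail=11;  out {4}∪{5}={4,5}
  n8('cddab'): parent n7 fail=1; on 'b' 1→0 → fail=0;  out {2}∪∅={2}

Text stream:
i=0 'd': node 0→2
i=1 'b': node 2→0 (via fail)
i=2 'c': node 0→4
i=3 'c': node 4→4 (via fail)
i=4 'a': node 4→1 (via fail)  emit P0@[4:4]
i=5 'c': node 1→11  emit P5@[4:5]
i=6 'a': node 11→12  emit P0@[6:6]
i=7 'c': node 12→13  emit P4@[4:7],P5@[6:7]
i=8 'c': node 13→4 (via fail)
i=9 'b': node 4→0 (via fail)
i=10 'c': node 0→4
i=11 'd': node 4→5
i=12 'd': node 5→6
i=13 'a': node 6→7  emit P0@[13:13]
i=14 'b': node 7→8  emit P2@[10:14]
i=15 'b': node 8→0 (via fail)
i=16 'c': node 0→4
i=17 'd': node 4→5
i=18 'a': node 5→1 (via fail)  emit P0@[18:18]
i=19 'a': node 1→1 (via fail)  emit P0@[19:19]
i=20 'c': node 1→11  emit P5@[19:20]
i=21 'b': node 11→0 (via fail)

Matches: [[4,0],[5,5],[6,0],[7,4],[7,5],[13,0],[14,2],[18,0],[19,0],[20,5]]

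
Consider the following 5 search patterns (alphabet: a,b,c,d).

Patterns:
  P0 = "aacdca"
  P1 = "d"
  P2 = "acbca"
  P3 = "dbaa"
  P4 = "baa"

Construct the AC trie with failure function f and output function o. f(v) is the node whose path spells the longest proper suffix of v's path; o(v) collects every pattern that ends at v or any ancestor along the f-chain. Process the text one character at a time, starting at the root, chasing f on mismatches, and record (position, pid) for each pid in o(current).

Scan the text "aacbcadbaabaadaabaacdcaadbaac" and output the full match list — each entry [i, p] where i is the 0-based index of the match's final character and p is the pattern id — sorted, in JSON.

Build:
Trie (insert patterns):
  0='ε' goto a→1 b→15 d→7
  1='a' goto a→2 c→8
  2='aa' goto c→3
  3='aac' goto d→4
  4='aacd' goto c→5
  5='aacdc' goto a→6
  6='aacdca' goto ·  [P0 ends]
  7='d' goto b→12  [P1 ends]
  8='ac' goto b→9
  9='acb' goto c→10
  10='acbc' goto a→11
  11='acbca' goto ·  [P2 ends]
  12='db' goto a→13
  13='dba' goto a→14
  14='dbaa' goto ·  [P3 ends]
  15='b' goto a→16
  16='ba' goto a→17
  17='baa' goto ·  [P4 ends]

Failure links (BFS by depth):
  fail(1) 'a': from fail(0)=0 chase 'a': 0 ⇒ 0;  out=∅∪out(0)=∅
  fail(7) 'd': from fail(0)=0 chase 'd': 0 ⇒ 0;  out={1}∪out(0)={1}
  fail(15) 'b': from fail(0)=0 chase 'b': 0 ⇒ 0;  out=∅∪out(0)=∅
  fail(2) 'aa': from fail(1)=0 chase 'a': 0 ⇒ 1;  out=∅∪out(1)=∅
  fail(8) 'ac': from fail(1)=0 chase 'c': 0 ⇒ 0;  out=∅∪out(0)=∅
  fail(12) 'db': from fail(7)=0 chase 'b': 0 ⇒ 15;  out=∅∪out(15)=∅
  fail(16) 'ba': from fail(15)=0 chase 'a': 0 ⇒ 1;  out=∅∪out(1)=∅
  fail(3) 'aac': from fail(2)=1 chase 'c': 1 ⇒ 8;  out=∅∪out(8)=∅
  fail(9) 'acb': from fail(8)=0 chase 'b': 0 ⇒ 15;  out=∅∪out(15)=∅
  fail(13) 'dba': from fail(12)=15 chase 'a': 15 ⇒ 16;  out=∅∪out(16)=∅
  fail(17) 'baa': from fail(16)=1 chase 'a': 1 ⇒ 2;  out={4}∪out(2)={4}
  fail(4) 'aacd': from fail(3)=8 chase 'd': 8→0 ⇒ 7;  out=∅∪out(7)={1}
  fail(10) 'acbc': from fail(9)=15 chase 'c': 15→0 ⇒ 0;  out=∅∪out(0)=∅
  fail(14) 'dbaa': from fail(13)=16 chase 'a': 16 ⇒ 17;  out={3}∪out(17)={3,4}
  fail(5) 'aacdc': from fail(4)=7 chase 'c': 7→0 ⇒ 0;  out=∅∪out(0)=∅
  fail(11) 'acbca': from fail(10)=0 chase 'a': 0 ⇒ 1;  out={2}∪out(1)={2}
  fail(6) 'aacdca': from fail(5)=0 chase 'a': 0 ⇒ 1;  out={0}∪out(1)={0}

Scan:
i=0 'a': node 0→1
i=1 'a': node 1→2
i=2 'c': node 2→3
i=3 'b': node 3→9 ·f
i=4 'c': node 9→10
i=5 'a': node 10→11  emit P2@[1:5]
i=6 'd': node 11→7 ·f  emit P1@[6:6]
i=7 'b': node 7→12
i=8 'a': node 12→13
i=9 'a': node 13→14  emit P3@[6:9],P4@[7:9]
i=10 'b': node 14→15 ·f
i=11 'a': node 15→16
i=12 'a': node 16→17  emit P4@[10:12]
i=13 'd': node 17→7 ·f  emit P1@[13:13]
i=14 'a': node 7→1 ·f
i=15 'a': node 1→2
i=16 'b': node 2→15 ·f
i=17 'a': node 15→16
i=18 'a': node 16→17  emit P4@[16:18]
i=19 'c': node 17→3 ·f
i=20 'd': node 3→4  emit P1@[20:20]
i=21 'c': node 4→5
i=22 'a': node 5→6  emit P0@[17:22]
i=23 'a': node 6→2 ·f
i=24 'd': node 2→7 ·f  emit P1@[24:24]
i=25 'b': node 7→12
i=26 'a': node 12→13
i=27 'a': node 13→14  emit P3@[24:27],P4@[25:27]
i=28 'c': node 14→3 ·f

Matches: [[5,2],[6,1],[9,3],[9,4],[12,4],[13,1],[18,4],[20,1],[22,0],[24,1],[27,3],[27,4]]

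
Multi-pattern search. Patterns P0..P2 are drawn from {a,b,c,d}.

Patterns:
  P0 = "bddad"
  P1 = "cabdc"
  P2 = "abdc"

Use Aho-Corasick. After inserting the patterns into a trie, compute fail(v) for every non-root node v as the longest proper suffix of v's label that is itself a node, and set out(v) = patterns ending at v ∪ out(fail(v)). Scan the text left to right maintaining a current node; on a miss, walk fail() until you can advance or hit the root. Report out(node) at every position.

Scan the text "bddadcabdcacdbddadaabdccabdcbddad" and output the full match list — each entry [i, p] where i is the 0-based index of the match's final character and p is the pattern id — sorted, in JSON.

Construct AC machine:
Trie (insert patterns):
  n0 'ε': a→11 b→1 c→6
  n1 'b': d→2
  n2 'bd': d→3
  n3 'bdd': a→4
  n4 'bdda': d→5
  n5 'bddad': ·  [P0 ends]
  n6 'c': a→7
  n7 'ca': b→8
  n8 'cab': d→9
  n9 'cabd': c→10
  n10 'cabdc': ·  [P1 ends]
  n11 'a': b→12
  n12 'ab': d→13
  n13 'abd': c→14
  n14 'abdc': ·  [P2 ends]

Failure links (BFS by depth):
  fail(1) 'b': from fail(0)=0 chase 'b': 0 ⇒ 0;  out=∅∪out(0)=∅
  fail(6) 'c': from fail(0)=0 chase 'c': 0 ⇒ 0;  out=∅∪out(0)=∅
  fail(11) 'a': from fail(0)=0 chase 'a': 0 ⇒ 0;  out=∅∪out(0)=∅
  fail(2) 'bd': from fail(1)=0 chase 'd': 0 ⇒ 0;  out=∅∪out(0)=∅
  fail(7) 'ca': from fail(6)=0 chase 'a': 0 ⇒ 11;  out=∅∪out(11)=∅
  fail(12) 'ab': from fail(11)=0 chase 'b': 0 ⇒ 1;  out=∅∪out(1)=∅
  fail(3) 'bdd': from fail(2)=0 chase 'd': 0 ⇒ 0;  out=∅∪out(0)=∅
  fail(8) 'cab': from fail(7)=11 chase 'b': 11 ⇒ 12;  out=∅∪out(12)=∅
  fail(13) 'abd': from fail(12)=1 chase 'd': 1 ⇒ 2;  out=∅∪out(2)=∅
  fail(4) 'bdda': from fail(3)=0 chase 'a': 0 ⇒ 11;  out=∅∪out(11)=∅
  fail(9) 'cabd': from fail(8)=12 chase 'd': 12 ⇒ 13;  out=∅∪out(13)=∅
  fail(14) 'abdc': from fail(13)=2 chase 'c': 2→0 ⇒ 6;  out={2}∪out(6)={2}
  fail(5) 'bddad': from fail(4)=11 chase 'd': 11→0 ⇒ 0;  out={0}∪out(0)={0}
  fail(10) 'cabdc': from fail(9)=13 chase 'c': 13 ⇒ 14;  out={1}∪out(14)={1,2}

Run:
[0] read 'b'  n0⇒n1
[1] read 'd'  n1⇒n2
[2] read 'd'  n2⇒n3
[3] read 'a'  n3⇒n4
[4] read 'd'  n4⇒n5  → match P0@[0:4]
[5] read 'c'  n5⇒n6 ·f
[6] read 'a'  n6⇒n7
[7] read 'b'  n7⇒n8
[8] read 'd'  n8⇒n9
[9] read 'c'  n9⇒n10  → match P1@[5:9],P2@[6:9]
[10] read 'a'  n10⇒n7 ·f
[11] read 'c'  n7⇒n6 ·f
[12] read 'd'  n6⇒n0 ·f
[13] read 'b'  n0⇒n1
[14] read 'd'  n1⇒n2
[15] read 'd'  n2⇒n3
[16] read 'a'  n3⇒n4
[17] read 'd'  n4⇒n5  → match P0@[13:17]
[18] read 'a'  n5⇒n11 ·f
[19] read 'a'  n11⇒n11 ·f
[20] read 'b'  n11⇒n12
[21] read 'd'  n12⇒n13
[22] read 'c'  n13⇒n14  → match P2@[19:22]
[23] read 'c'  n14⇒n6 ·f
[24] read 'a'  n6⇒n7
[25] read 'b'  n7⇒n8
[26] read 'd'  n8⇒n9
[27] read 'c'  n9⇒n10  → match P1@[23:27],P2@[24:27]
[28] read 'b'  n10⇒n1 ·f
[29] read 'd'  n1⇒n2
[30] read 'd'  n2⇒n3
[31] read 'a'  n3⇒n4
[32] read 'd'  n4⇒n5  → match P0@[28:32]

All matches (sorted): [[4,0],[9,1],[9,2],[17,0],[22,2],[27,1],[27,2],[32,0]]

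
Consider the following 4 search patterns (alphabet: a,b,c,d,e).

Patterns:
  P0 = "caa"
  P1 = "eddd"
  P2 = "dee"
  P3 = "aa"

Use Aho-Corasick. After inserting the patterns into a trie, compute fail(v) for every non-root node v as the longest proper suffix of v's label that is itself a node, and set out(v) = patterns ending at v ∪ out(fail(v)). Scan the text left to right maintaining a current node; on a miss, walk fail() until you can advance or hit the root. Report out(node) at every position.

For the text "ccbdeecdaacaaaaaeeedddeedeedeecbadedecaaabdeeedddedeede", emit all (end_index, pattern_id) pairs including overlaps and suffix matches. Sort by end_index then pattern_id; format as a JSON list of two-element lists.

Construct AC machine:
Trie (insert patterns):
  n0 'ε': a→11 c→1 d→8 e→4
  n1 'c': a→2
  n2 'ca': a→3
  n3 'caa': ·  [P0 ends]
  n4 'e': d→5
  n5 'ed': d→6
  n6 'edd': d→7
  n7 'eddd': ·  [P1 ends]
  n8 'd': e→9
  n9 'de': e→10
  n10 'dee': ·  [P2 ends]
  n11 'a': a→12
  n12 'aa': ·  [P3 ends]

Failure links (BFS by depth):
  n1('c'): parent n0 fail=0; on 'c' 0 → fail=0;  out ∅∪∅=∅
  n4('e'): parent n0 fail=0; on 'e' 0 → fail=0;  out ∅∪∅=∅
  n8('d'): parent n0 fail=0; on 'd' 0 → fail=0;  out ∅∪∅=∅
  n11('a'): parent n0 fail=0; on 'a' 0 → fail=0;  out ∅∪∅=∅
  n2('ca'): parent n1 fail=0; on 'a' 0 → fail=11;  out ∅∪∅=∅
  n5('ed'): parent n4 fail=0; on 'd' 0 → fail=8;  out ∅∪∅=∅
  n9('de'): parent n8 fail=0; on 'e' 0 → fail=4;  out ∅∪∅=∅
  n12('aa'): parent n11 fail=0; on 'a' 0 → fail=11;  out {3}∪∅={3}
  n3('caa'): parent n2 fail=11; on 'a' 11 → fail=12;  out {0}∪{3}={0,3}
  n6('edd'): parent n5 fail=8; on 'd' 8→0 → fail=8;  out ∅∪∅=∅
  n10('dee'): parent n9 fail=4; on 'e' 4→0 → fail=4;  out {2}∪∅={2}
  n7('eddd'): parent n6 fail=8; on 'd' 8→0 → fail=8;  out {1}∪∅={1}

Run:
[0] read 'c'  n0⇒n1
[1] read 'c'  n1⇒n1 (fail-walked)
[2] read 'b'  n1⇒n0 (fail-walked)
[3] read 'd'  n0⇒n8
[4] read 'e'  n8⇒n9
[5] read 'e'  n9⇒n10  ** P2@[3:5]
[6] read 'c'  n10⇒n1 (fail-walked)
[7] read 'd'  n1⇒n8 (fail-walked)
[8] read 'a'  n8⇒n11 (fail-walked)
[9] read 'a'  n11⇒n12  ** P3@[8:9]
[10] read 'c'  n12⇒n1 (fail-walked)
[11] read 'a'  n1⇒n2
[12] read 'a'  n2⇒n3  ** P0@[10:12],P3@[11:12]
[13] read 'a'  n3⇒n12 (fail-walked)  ** P3@[12:13]
[14] read 'a'  n12⇒n12 (fail-walked)  ** P3@[13:14]
[15] read 'a'  n12⇒n12 (fail-walked)  ** P3@[14:15]
[16] read 'e'  n12⇒n4 (fail-walked)
[17] read 'e'  n4⇒n4 (fail-walked)
[18] read 'e'  n4⇒n4 (fail-walked)
[19] read 'd'  n4⇒n5
[20] read 'd'  n5⇒n6
[21] read 'd'  n6⇒n7  ** P1@[18:21]
[22] read 'e'  n7⇒n9 (fail-walked)
[23] read 'e'  n9⇒n10  ** P2@[21:23]
[24] read 'd'  n10⇒n5 (fail-walked)
[25] read 'e'  n5⇒n9 (fail-walked)
[26] read 'e'  n9⇒n10  ** P2@[24:26]
[27] read 'd'  n10⇒n5 (fail-walked)
[28] read 'e'  n5⇒n9 (fail-walked)
[29] read 'e'  n9⇒n10  ** P2@[27:29]
[30] read 'c'  n10⇒n1 (fail-walked)
[31] read 'b'  n1⇒n0 (fail-walked)
[32] read 'a'  n0⇒n11
[33] read 'd'  n11⇒n8 (fail-walked)
[34] read 'e'  n8⇒n9
[35] read 'd'  n9⇒n5 (fail-walked)
[36] read 'e'  n5⇒n9 (fail-walked)
[37] read 'c'  n9⇒n1 (fail-walked)
[38] read 'a'  n1⇒n2
[39] read 'a'  n2⇒n3  ** P0@[37:39],P3@[38:39]
[40] read 'a'  n3⇒n12 (fail-walked)  ** P3@[39:40]
[41] read 'b'  n12⇒n0 (fail-walked)
[42] read 'd'  n0⇒n8
[43] read 'e'  n8⇒n9
[44] read 'e'  n9⇒n10  ** P2@[42:44]
[45] read 'e'  n10⇒n4 (fail-walked)
[46] read 'd'  n4⇒n5
[47] read 'd'  n5⇒n6
[48] read 'd'  n6⇒n7  ** P1@[45:48]
[49] read 'e'  n7⇒n9 (fail-walked)
[50] read 'd'  n9⇒n5 (fail-walked)
[51] read 'e'  n5⇒n9 (fail-walked)
[52] read 'e'  n9⇒n10  ** P2@[50:52]
[53] read 'd'  n10⇒n5 (fail-walked)
[54] read 'e'  n5⇒n9 (fail-walked)

All matches (sorted): [[5,2],[9,3],[12,0],[12,3],[13,3],[14,3],[15,3],[21,1],[23,2],[26,2],[29,2],[39,0],[39,3],[40,3],[44,2],[48,1],[52,2]]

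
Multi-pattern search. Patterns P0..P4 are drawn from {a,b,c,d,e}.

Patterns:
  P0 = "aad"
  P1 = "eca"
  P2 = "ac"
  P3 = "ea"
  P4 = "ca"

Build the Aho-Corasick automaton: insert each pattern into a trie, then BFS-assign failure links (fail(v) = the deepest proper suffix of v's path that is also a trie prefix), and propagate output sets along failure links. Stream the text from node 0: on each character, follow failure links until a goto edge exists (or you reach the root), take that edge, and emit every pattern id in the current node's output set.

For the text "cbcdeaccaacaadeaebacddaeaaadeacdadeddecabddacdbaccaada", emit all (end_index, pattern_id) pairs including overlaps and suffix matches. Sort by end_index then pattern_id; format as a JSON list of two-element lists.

Construct AC machine:
Trie nodes:
  0='ε' goto a→1 c→9 e→4
  1='a' goto a→2 c→7
  2='aa' goto d→3
  3='aad' goto ·  ←P0
  4='e' goto a→8 c→5
  5='ec' goto a→6
  6='eca' goto ·  ←P1
  7='ac' goto ·  ←P2
  8='ea' goto ·  ←P3
  9='c' goto a→10
  10='ca' goto ·  ←P4

Failure links (BFS by depth):
  n1('a'): parent n0 fail=0; on 'a' 0 → fail=0;  out ∅∪∅=∅
  n4('e'): parent n0 fail=0; on 'e' 0 → fail=0;  out ∅∪∅=∅
  n9('c'): parent n0 fail=0; on 'c' 0 → fail=0;  out ∅∪∅=∅
  n2('aa'): parent n1 fail=0; on 'a' 0 → fail=1;  out ∅∪∅=∅
  n5('ec'): parent n4 fail=0; on 'c' 0 → fail=9;  out ∅∪∅=∅
  n7('ac'): parent n1 fail=0; on 'c' 0 → fail=9;  out {2}∪∅={2}
  n8('ea'): parent n4 fail=0; on 'a' 0 → fail=1;  out {3}∪∅={3}
  n10('ca'): parent n9 fail=0; on 'a' 0 → fail=1;  out {4}∪∅={4}
  n3('aad'): parent n2 fail=1; on 'd' 1→0 → fail=0;  out {0}∪∅={0}
  n6('eca'): parent n5 fail=9; on 'a' 9 → fail=10;  out {1}∪{4}={1,4}

Run:
pos 0 'c': at 9
pos 1 'b': at 0 (fail-walked)
pos 2 'c': at 9
pos 3 'd': at 0 (fail-walked)
pos 4 'e': at 4
pos 5 'a': at 8  → match P3@[4:5]
pos 6 'c': at 7 (fail-walked)  → match P2@[5:6]
pos 7 'c': at 9 (fail-walked)
pos 8 'a': at 10  → match P4@[7:8]
pos 9 'a': at 2 (fail-walked)
pos 10 'c': at 7 (fail-walked)  → match P2@[9:10]
pos 11 'a': at 10 (fail-walked)  → match P4@[10:11]
pos 12 'a': at 2 (fail-walked)
pos 13 'd': at 3  → match P0@[11:13]
pos 14 'e': at 4 (fail-walked)
pos 15 'a': at 8  → match P3@[14:15]
pos 16 'e': at 4 (fail-walked)
pos 17 'b': at 0 (fail-walked)
pos 18 'a': at 1
pos 19 'c': at 7  → match P2@[18:19]
pos 20 'd': at 0 (fail-walked)
pos 21 'd': at 0
pos 22 'a': at 1
pos 23 'e': at 4 (fail-walked)
pos 24 'a': at 8  → match P3@[23:24]
pos 25 'a': at 2 (fail-walked)
pos 26 'a': at 2 (fail-walked)
pos 27 'd': at 3  → match P0@[25:27]
pos 28 'e': at 4 (fail-walked)
pos 29 'a': at 8  → match P3@[28:29]
pos 30 'c': at 7 (fail-walked)  → match P2@[29:30]
pos 31 'd': at 0 (fail-walked)
pos 32 'a': at 1
pos 33 'd': at 0 (fail-walked)
pos 34 'e': at 4
pos 35 'd': at 0 (fail-walked)
pos 36 'd': at 0
pos 37 'e': at 4
pos 38 'c': at 5
pos 39 'a': at 6  → match P1@[37:39],P4@[38:39]
pos 40 'b': at 0 (fail-walked)
pos 41 'd': at 0
pos 42 'd': at 0
pos 43 'a': at 1
pos 44 'c': at 7  → match P2@[43:44]
pos 45 'd': at 0 (fail-walked)
pos 46 'b': at 0
pos 47 'a': at 1
pos 48 'c': at 7  → match P2@[47:48]
pos 49 'c': at 9 (fail-walked)
pos 50 'a': at 10  → match P4@[49:50]
pos 51 'a': at 2 (fail-walked)
pos 52 'd': at 3  → match P0@[50:52]
pos 53 'a': at 1 (fail-walked)

Matches: [[5,3],[6,2],[8,4],[10,2],[11,4],[13,0],[15,3],[19,2],[24,3],[27,0],[29,3],[30,2],[39,1],[39,4],[44,2],[48,2],[50,4],[52,0]]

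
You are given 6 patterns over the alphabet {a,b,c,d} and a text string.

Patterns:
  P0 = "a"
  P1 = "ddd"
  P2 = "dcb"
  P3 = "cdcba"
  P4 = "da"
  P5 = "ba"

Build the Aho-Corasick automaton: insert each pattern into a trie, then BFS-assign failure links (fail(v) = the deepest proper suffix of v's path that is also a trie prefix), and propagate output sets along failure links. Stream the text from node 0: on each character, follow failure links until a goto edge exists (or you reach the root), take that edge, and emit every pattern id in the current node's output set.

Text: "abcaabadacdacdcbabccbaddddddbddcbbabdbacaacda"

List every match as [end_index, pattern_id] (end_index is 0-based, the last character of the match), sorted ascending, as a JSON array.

Construct AC machine:
Trie nodes:
  0='ε' goto a→1 b→13 c→7 d→2
  1='a' goto ·  [P0 ends]
  2='d' goto a→12 c→5 d→3
  3='dd' goto d→4
  4='ddd' goto ·  [P1 ends]
  5='dc' goto b→6
  6='dcb' goto ·  [P2 ends]
  7='c' goto d→8
  8='cd' goto c→9
  9='cdc' goto b→10
  10='cdcb' goto a→11
  11='cdcba' goto ·  [P3 ends]
  12='da' goto ·  [P4 ends]
  13='b' goto a→14
  14='ba' goto ·  [P5 ends]

BFS fail/out derivation:
  n1('a'): parent n0 fail=0; on 'a' 0 → fail=0;  out {0}∪∅={0}
  n2('d'): parent n0 fail=0; on 'd' 0 → fail=0;  out ∅∪∅=∅
  n7('c'): parent n0 fail=0; on 'c' 0 → fail=0;  out ∅∪∅=∅
  n13('b'): parent n0 fail=0; on 'b' 0 → fail=0;  out ∅∪∅=∅
  n3('dd'): parent n2 fail=0; on 'd' 0 → fail=2;  out ∅∪∅=∅
  n5('dc'): parent n2 fail=0; on 'c' 0 → fail=7;  out ∅∪∅=∅
  n8('cd'): parent n7 fail=0; on 'd' 0 → fail=2;  out ∅∪∅=∅
  n12('da'): parent n2 fail=0; on 'a' 0 → fail=1;  out {4}∪{0}={0,4}
  n14('ba'): parent n13 fail=0; on 'a' 0 → fail=1;  out {5}∪{0}={0,5}
  n4('ddd'): parent n3 fail=2; on 'd' 2 → fail=3;  out {1}∪∅={1}
  n6('dcb'): parent n5 fail=7; on 'b' 7→0 → fail=13;  out {2}∪∅={2}
  n9('cdc'): parent n8 fail=2; on 'c' 2 → fail=5;  out ∅∪∅=∅
  n10('cdcb'): parent n9 fail=5; on 'b' 5 → fail=6;  out ∅∪{2}={2}
  n11('cdcba'): parent n10 fail=6; on 'a' 6→13 → fail=14;  out {3}∪{0,5}={0,3,5}

Text stream:
pos 0 'a': at 1  → match P0@[0:0]
pos 1 'b': at 13 (fail-walked)
pos 2 'c': at 7 (fail-walked)
pos 3 'a': at 1 (fail-walked)  → match P0@[3:3]
pos 4 'a': at 1 (fail-walked)  → match P0@[4:4]
pos 5 'b': at 13 (fail-walked)
pos 6 'a': at 14  → match P0@[6:6],P5@[5:6]
pos 7 'd': at 2 (fail-walked)
pos 8 'a': at 12  → match P0@[8:8],P4@[7:8]
pos 9 'c': at 7 (fail-walked)
pos 10 'd': at 8
pos 11 'a': at 12 (fail-walked)  → match P0@[11:11],P4@[10:11]
pos 12 'c': at 7 (fail-walked)
pos 13 'd': at 8
pos 14 'c': at 9
pos 15 'b': at 10  → match P2@[13:15]
pos 16 'a': at 11  → match P0@[16:16],P3@[12:16],P5@[15:16]
pos 17 'b': at 13 (fail-walked)
pos 18 'c': at 7 (fail-walked)
pos 19 'c': at 7 (fail-walked)
pos 20 'b': at 13 (fail-walked)
pos 21 'a': at 14  → match P0@[21:21],P5@[20:21]
pos 22 'd': at 2 (fail-walked)
pos 23 'd': at 3
pos 24 'd': at 4  → match P1@[22:24]
pos 25 'd': at 4 (fail-walked)  → match P1@[23:25]
pos 26 'd': at 4 (fail-walked)  → match P1@[24:26]
pos 27 'd': at 4 (fail-walked)  → match P1@[25:27]
pos 28 'b': at 13 (fail-walked)
pos 29 'd': at 2 (fail-walked)
pos 30 'd': at 3
pos 31 'c': at 5 (fail-walked)
pos 32 'b': at 6  → match P2@[30:32]
pos 33 'b': at 13 (fail-walked)
pos 34 'a': at 14  → match P0@[34:34],P5@[33:34]
pos 35 'b': at 13 (fail-walked)
pos 36 'd': at 2 (fail-walked)
pos 37 'b': at 13 (fail-walked)
pos 38 'a': at 14  → match P0@[38:38],P5@[37:38]
pos 39 'c': at 7 (fail-walked)
pos 40 'a': at 1 (fail-walked)  → match P0@[40:40]
pos 41 'a': at 1 (fail-walked)  → match P0@[41:41]
pos 42 'c': at 7 (fail-walked)
pos 43 'd': at 8
pos 44 'a': at 12 (fail-walked)  → match P0@[44:44],P4@[43:44]

Result: [[0,0],[3,0],[4,0],[6,0],[6,5],[8,0],[8,4],[11,0],[11,4],[15,2],[16,0],[16,3],[16,5],[21,0],[21,5],[24,1],[25,1],[26,1],[27,1],[32,2],[34,0],[34,5],[38,0],[38,5],[40,0],[41,0],[44,0],[44,4]]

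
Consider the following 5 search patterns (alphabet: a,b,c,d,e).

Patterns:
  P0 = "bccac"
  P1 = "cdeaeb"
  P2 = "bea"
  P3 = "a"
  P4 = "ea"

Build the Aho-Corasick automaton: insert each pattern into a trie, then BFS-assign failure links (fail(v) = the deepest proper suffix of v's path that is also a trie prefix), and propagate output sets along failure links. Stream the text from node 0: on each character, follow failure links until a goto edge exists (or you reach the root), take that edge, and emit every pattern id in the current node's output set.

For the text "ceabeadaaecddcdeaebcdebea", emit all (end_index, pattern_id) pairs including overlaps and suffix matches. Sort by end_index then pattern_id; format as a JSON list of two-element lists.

Build automaton:
Trie nodes:
  n0 'ε': a→14 b→1 c→6 e→15
  n1 'b': c→2 e→12
  n2 'bc': c→3
  n3 'bcc': a→4
  n4 'bcca': c→5
  n5 'bccac': ·  ←P0
  n6 'c': d→7
  n7 'cd': e→8
  n8 'cde': a→9
  n9 'cdea': e→10
  n10 'cdeae': b→11
  n11 'cdeaeb': ·  ←P1
  n12 'be': a→13
  n13 'bea': ·  ←P2
  n14 'a': ·  ←P3
  n15 'e': a→16
  n16 'ea': ·  ←P4

Failure links (BFS by depth):
  fail(1) 'b': from fail(0)=0 chase 'b': 0 ⇒ 0;  out=∅∪out(0)=∅
  fail(6) 'c': from fail(0)=0 chase 'c': 0 ⇒ 0;  out=∅∪out(0)=∅
  fail(14) 'a': from fail(0)=0 chase 'a': 0 ⇒ 0;  out={3}∪out(0)={3}
  fail(15) 'e': from fail(0)=0 chase 'e': 0 ⇒ 0;  out=∅∪out(0)=∅
  fail(2) 'bc': from fail(1)=0 chase 'c': 0 ⇒ 6;  out=∅∪out(6)=∅
  fail(7) 'cd': from fail(6)=0 chase 'd': 0 ⇒ 0;  out=∅∪out(0)=∅
  fail(12) 'be': from fail(1)=0 chase 'e': 0 ⇒ 15;  out=∅∪out(15)=∅
  fail(16) 'ea': from fail(15)=0 chase 'a': 0 ⇒ 14;  out={4}∪out(14)={3,4}
  fail(3) 'bcc': from fail(2)=6 chase 'c': 6→0 ⇒ 6;  out=∅∪out(6)=∅
  fail(8) 'cde': from fail(7)=0 chase 'e': 0 ⇒ 15;  out=∅∪out(15)=∅
  fail(13) 'bea': from fail(12)=15 chase 'a': 15 ⇒ 16;  out={2}∪out(16)={2,3,4}
  fail(4) 'bcca': from fail(3)=6 chase 'a': 6→0 ⇒ 14;  out=∅∪out(14)={3}
  fail(9) 'cdea': from fail(8)=15 chase 'a': 15 ⇒ 16;  out=∅∪out(16)={3,4}
  fail(5) 'bccac': from fail(4)=14 chase 'c': 14→0 ⇒ 6;  out={0}∪out(6)={0}
  fail(10) 'cdeae': from fail(9)=16 chase 'e': 16→14→0 ⇒ 15;  out=∅∪out(15)=∅
  fail(11) 'cdeaeb': from fail(10)=15 chase 'b': 15→0 ⇒ 1;  out={1}∪out(1)={1}

Run:
[0] read 'c'  n0⇒n6
[1] read 'e'  n6⇒n15 ·f
[2] read 'a'  n15⇒n16  emit P3@[2:2],P4@[1:2]
[3] read 'b'  n16⇒n1 ·f
[4] read 'e'  n1⇒n12
[5] read 'a'  n12⇒n13  emit P2@[3:5],P3@[5:5],P4@[4:5]
[6] read 'd'  n13⇒n0 ·f
[7] read 'a'  n0⇒n14  emit P3@[7:7]
[8] read 'a'  n14⇒n14 ·f  emit P3@[8:8]
[9] read 'e'  n14⇒n15 ·f
[10] read 'c'  n15⇒n6 ·f
[11] read 'd'  n6⇒n7
[12] read 'd'  n7⇒n0 ·f
[13] read 'c'  n0⇒n6
[14] read 'd'  n6⇒n7
[15] read 'e'  n7⇒n8
[16] read 'a'  n8⇒n9  emit P3@[16:16],P4@[15:16]
[17] read 'e'  n9⇒n10
[18] read 'b'  n10⇒n11  emit P1@[13:18]
[19] read 'c'  n11⇒n2 ·f
[20] read 'd'  n2⇒n7 ·f
[21] read 'e'  n7⇒n8
[22] read 'b'  n8⇒n1 ·f
[23] read 'e'  n1⇒n12
[24] read 'a'  n12⇒n13  emit P2@[22:24],P3@[24:24],P4@[23:24]

Result: [[2,3],[2,4],[5,2],[5,3],[5,4],[7,3],[8,3],[16,3],[16,4],[18,1],[24,2],[24,3],[24,4]]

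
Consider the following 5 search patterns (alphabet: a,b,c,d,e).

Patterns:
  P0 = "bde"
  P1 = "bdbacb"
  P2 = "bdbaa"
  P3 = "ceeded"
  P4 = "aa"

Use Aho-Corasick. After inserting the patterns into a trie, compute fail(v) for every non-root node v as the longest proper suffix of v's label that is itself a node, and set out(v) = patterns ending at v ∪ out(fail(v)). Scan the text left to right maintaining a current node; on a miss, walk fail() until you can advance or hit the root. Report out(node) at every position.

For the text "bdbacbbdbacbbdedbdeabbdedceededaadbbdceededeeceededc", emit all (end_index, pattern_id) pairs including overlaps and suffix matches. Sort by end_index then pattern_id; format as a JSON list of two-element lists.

Build:
Trie nodes:
  0='ε' goto a→15 b→1 c→9
  1='b' goto d→2
  2='bd' goto b→4 e→3
  3='bde' goto ·  [P0 ends]
  4='bdb' goto a→5
  5='bdba' goto a→8 c→6
  6='bdbac' goto b→7
  7='bdbacb' goto ·  [P1 ends]
  8='bdbaa' goto ·  [P2 ends]
  9='c' goto e→10
  10='ce' goto e→11
  11='cee' goto d→12
  12='ceed' goto e→13
  13='ceede' goto d→14
  14='ceeded' goto ·  [P3 ends]
  15='a' goto a→16
  16='aa' goto ·  [P4 ends]

Failure links (BFS by depth):
  n1('b'): parent n0 fail=0; on 'b' 0 → fail=0;  out ∅∪∅=∅
  n9('c'): parent n0 fail=0; on 'c' 0 → fail=0;  out ∅∪∅=∅
  n15('a'): parent n0 fail=0; on 'a' 0 → fail=0;  out ∅∪∅=∅
  n2('bd'): parent n1 fail=0; on 'd' 0 → fail=0;  out ∅∪∅=∅
  n10('ce'): parent n9 fail=0; on 'e' 0 → fail=0;  out ∅∪∅=∅
  n16('aa'): parent n15 fail=0; on 'a' 0 → fail=15;  out {4}∪∅={4}
  n3('bde'): parent n2 fail=0; on 'e' 0 → fail=0;  out {0}∪∅={0}
  n4('bdb'): parent n2 fail=0; on 'b' 0 → fail=1;  out ∅∪∅=∅
  n11('cee'): parent n10 fail=0; on 'e' 0 → fail=0;  out ∅∪∅=∅
  n5('bdba'): parent n4 fail=1; on 'a' 1→0 → fail=15;  out ∅∪∅=∅
  n12('ceed'): parent n11 fail=0; on 'd' 0 → fail=0;  out ∅∪∅=∅
  n6('bdbac'): parent n5 fail=15; on 'c' 15→0 → fail=9;  out ∅∪∅=∅
  n8('bdbaa'): parent n5 fail=15; on 'a' 15 → fail=16;  out {2}∪{4}={2,4}
  n13('ceede'): parent n12 fail=0; on 'e' 0 → fail=0;  out ∅∪∅=∅
  n7('bdbacb'): parent n6 fail=9; on 'b' 9→0 → fail=1;  out {1}∪∅={1}
  n14('ceeded'): parent n13 fail=0; on 'd' 0 → fail=0;  out {3}∪∅={3}

Scan:
i=0 'b': node 0→1
i=1 'd': node 1→2
i=2 'b': node 2→4
i=3 'a': node 4→5
i=4 'c': node 5→6
i=5 'b': node 6→7  → match P1@[0:5]
i=6 'b': node 7→1 (via fail)
i=7 'd': node 1→2
i=8 'b': node 2→4
i=9 'a': node 4→5
i=10 'c': node 5→6
i=11 'b': node 6→7  → match P1@[6:11]
i=12 'b': node 7→1 (via fail)
i=13 'd': node 1→2
i=14 'e': node 2→3  → match P0@[12:14]
i=15 'd': node 3→0 (via fail)
i=16 'b': node 0→1
i=17 'd': node 1→2
i=18 'e': node 2→3  → match P0@[16:18]
i=19 'a': node 3→15 (via fail)
i=20 'b': node 15→1 (via fail)
i=21 'b': node 1→1 (via fail)
i=22 'd': node 1→2
i=23 'e': node 2→3  → match P0@[21:23]
i=24 'd': node 3→0 (via fail)
i=25 'c': node 0→9
i=26 'e': node 9→10
i=27 'e': node 10→11
i=28 'd': node 11→12
i=29 'e': node 12→13
i=30 'd': node 13→14  → match P3@[25:30]
i=31 'a': node 14→15 (via fail)
i=32 'a': node 15→16  → match P4@[31:32]
i=33 'd': node 16→0 (via fail)
i=34 'b': node 0→1
i=35 'b': node 1→1 (via fail)
i=36 'd': node 1→2
i=37 'c': node 2→9 (via fail)
i=38 'e': node 9→10
i=39 'e': node 10→11
i=40 'd': node 11→12
i=41 'e': node 12→13
i=42 'd': node 13→14  → match P3@[37:42]
i=43 'e': node 14→0 (via fail)
i=44 'e': node 0→0
i=45 'c': node 0→9
i=46 'e': node 9→10
i=47 'e': node 10→11
i=48 'd': node 11→12
i=49 'e': node 12→13
i=50 'd': node 13→14  → match P3@[45:50]
i=51 'c': node 14→9 (via fail)

Result: [[5,1],[11,1],[14,0],[18,0],[23,0],[30,3],[32,4],[42,3],[50,3]]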